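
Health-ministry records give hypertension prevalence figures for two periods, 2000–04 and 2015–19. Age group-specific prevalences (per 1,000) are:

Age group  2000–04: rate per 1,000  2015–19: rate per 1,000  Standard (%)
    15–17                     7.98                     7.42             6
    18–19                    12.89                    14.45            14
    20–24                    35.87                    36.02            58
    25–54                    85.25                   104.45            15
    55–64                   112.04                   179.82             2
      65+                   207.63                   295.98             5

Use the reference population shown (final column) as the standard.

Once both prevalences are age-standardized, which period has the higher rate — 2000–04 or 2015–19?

2015–19

Standard weights: 0.06, 0.14, 0.58, 0.15, 0.02, 0.05.
2000–04: 0.0600×7.98 + 0.1400×12.89 + 0.5800×35.87 + 0.1500×85.25 + 0.0200×112.04 + 0.0500×207.63 = 48.4978 per 1,000.
2015–19: 0.0600×7.42 + 0.1400×14.45 + 0.5800×36.02 + 0.1500×104.45 + 0.0200×179.82 + 0.0500×295.98 = 57.4227 per 1,000.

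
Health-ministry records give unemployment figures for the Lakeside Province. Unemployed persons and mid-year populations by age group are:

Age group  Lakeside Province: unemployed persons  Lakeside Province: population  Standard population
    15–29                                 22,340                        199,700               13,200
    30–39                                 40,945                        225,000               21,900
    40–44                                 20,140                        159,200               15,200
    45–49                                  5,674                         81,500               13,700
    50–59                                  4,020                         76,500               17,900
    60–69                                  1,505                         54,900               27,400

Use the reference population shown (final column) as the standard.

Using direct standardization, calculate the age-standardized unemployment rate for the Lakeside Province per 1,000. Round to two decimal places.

91.77

Age-specific rates per 1,000 for the Lakeside Province: 111.868, 181.978, 126.508, 69.620, 52.549, 27.413.
Standard total = 109,300; weights = 0.1208, 0.2004, 0.1391, 0.1253, 0.1638, 0.2507.
Standardized rate: 0.1208×111.868 + 0.2004×181.978 + 0.1391×126.508 + 0.1253×69.620 + 0.1638×52.549 + 0.2507×27.413 = 91.7697 per 1,000.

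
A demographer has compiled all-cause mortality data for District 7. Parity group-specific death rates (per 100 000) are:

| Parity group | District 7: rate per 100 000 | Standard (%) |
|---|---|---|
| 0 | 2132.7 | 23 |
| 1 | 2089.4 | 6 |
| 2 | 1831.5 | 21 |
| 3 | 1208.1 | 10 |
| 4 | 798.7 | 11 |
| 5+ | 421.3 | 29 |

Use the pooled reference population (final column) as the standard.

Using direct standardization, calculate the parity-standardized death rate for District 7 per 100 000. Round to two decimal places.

Standard weights: 0.23, 0.06, 0.21, 0.10, 0.11, 0.29.
Standardized rate: 0.2300×2132.7 + 0.0600×2089.4 + 0.2100×1831.5 + 0.1000×1208.1 + 0.1100×798.7 + 0.2900×421.3 = 1331.3440 per 100 000.

1331.34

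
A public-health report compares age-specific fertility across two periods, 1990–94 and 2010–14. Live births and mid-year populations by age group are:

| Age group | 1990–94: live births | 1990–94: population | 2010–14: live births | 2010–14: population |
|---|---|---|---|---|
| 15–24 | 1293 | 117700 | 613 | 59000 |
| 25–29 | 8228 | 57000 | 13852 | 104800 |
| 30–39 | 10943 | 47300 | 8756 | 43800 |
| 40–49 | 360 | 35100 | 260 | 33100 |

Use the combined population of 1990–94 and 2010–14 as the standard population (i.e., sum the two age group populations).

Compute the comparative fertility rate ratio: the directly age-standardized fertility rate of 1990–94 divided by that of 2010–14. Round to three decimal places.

Age-specific rates per 1000 for 1990–94: 10.986, 144.351, 231.353, 10.256.
For 2010–14: 10.390, 132.176, 199.909, 7.855.
Combined standard total = 497800; weights = 0.3550, 0.3250, 0.1830, 0.1370.
1990–94: 0.3550×10.986 + 0.3250×144.351 + 0.1830×231.353 + 0.1370×10.256 = 94.5618 per 1000.
2010–14: 0.3550×10.390 + 0.3250×132.176 + 0.1830×199.909 + 0.1370×7.855 = 84.3095 per 1000.
Ratio = 94.5618 ÷ 84.3095 = 1.12160.

1.122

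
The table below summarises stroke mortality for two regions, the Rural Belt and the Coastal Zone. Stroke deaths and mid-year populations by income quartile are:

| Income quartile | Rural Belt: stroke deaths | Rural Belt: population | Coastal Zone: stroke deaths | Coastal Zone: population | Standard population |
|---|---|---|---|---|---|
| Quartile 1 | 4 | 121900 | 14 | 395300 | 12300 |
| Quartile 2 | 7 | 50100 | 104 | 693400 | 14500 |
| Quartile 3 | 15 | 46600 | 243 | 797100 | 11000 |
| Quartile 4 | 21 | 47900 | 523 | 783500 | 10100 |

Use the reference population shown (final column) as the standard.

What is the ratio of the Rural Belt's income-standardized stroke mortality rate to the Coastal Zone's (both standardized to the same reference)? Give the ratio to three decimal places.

0.818

Income-specific rates per 100000 for the Rural Belt: 3.28, 13.97, 32.19, 43.84.
For the Coastal Zone: 3.54, 15.00, 30.49, 66.75.
Standard total = 47900; weights = 0.2568, 0.3027, 0.2296, 0.2109.
The Rural Belt: 0.2568×3.28 + 0.3027×13.97 + 0.2296×32.19 + 0.2109×43.84 = 21.7084 per 100000.
The Coastal Zone: 0.2568×3.54 + 0.3027×15.00 + 0.2296×30.49 + 0.2109×66.75 = 26.5256 per 100000.
Ratio = 21.7084 ÷ 26.5256 = 0.81839.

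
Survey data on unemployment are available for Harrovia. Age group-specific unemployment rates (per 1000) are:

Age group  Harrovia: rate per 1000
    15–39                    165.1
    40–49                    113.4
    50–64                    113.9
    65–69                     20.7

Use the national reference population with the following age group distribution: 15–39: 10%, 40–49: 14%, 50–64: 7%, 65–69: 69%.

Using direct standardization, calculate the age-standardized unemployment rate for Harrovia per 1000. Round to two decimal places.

Standard weights: 0.10, 0.14, 0.07, 0.69.
Standardized rate: 0.1000×165.1 + 0.1400×113.4 + 0.0700×113.9 + 0.6900×20.7 = 54.6420 per 1000.

54.64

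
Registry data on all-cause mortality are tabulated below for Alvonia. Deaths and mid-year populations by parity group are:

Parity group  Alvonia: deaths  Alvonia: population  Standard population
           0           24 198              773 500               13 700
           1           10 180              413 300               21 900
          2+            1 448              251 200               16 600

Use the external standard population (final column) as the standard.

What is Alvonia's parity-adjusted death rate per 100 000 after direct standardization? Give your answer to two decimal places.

Parity-specific rates per 100 000 for Alvonia: 3128.38, 2463.10, 576.43.
Standard total = 52 200; weights = 0.2625, 0.4195, 0.3180.
Standardized rate: 0.2625×3128.38 + 0.4195×2463.10 + 0.3180×576.43 = 2037.7297 per 100 000.

2037.73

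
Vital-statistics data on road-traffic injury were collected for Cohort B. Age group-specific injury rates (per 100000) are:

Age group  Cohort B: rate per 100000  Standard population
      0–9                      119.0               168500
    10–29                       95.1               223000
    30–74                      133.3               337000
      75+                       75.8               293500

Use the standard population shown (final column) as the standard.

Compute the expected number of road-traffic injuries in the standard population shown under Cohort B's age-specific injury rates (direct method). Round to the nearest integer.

Expected road-traffic injuries = Σ (standard pop × age-specific rate ÷ 100000)
= 168500×119.0/100000 + 223000×95.1/100000 + 337000×133.3/100000 + 293500×75.8/100000
= 200.51 + 212.07 + 449.22 + 222.47 = 1084.28.

1084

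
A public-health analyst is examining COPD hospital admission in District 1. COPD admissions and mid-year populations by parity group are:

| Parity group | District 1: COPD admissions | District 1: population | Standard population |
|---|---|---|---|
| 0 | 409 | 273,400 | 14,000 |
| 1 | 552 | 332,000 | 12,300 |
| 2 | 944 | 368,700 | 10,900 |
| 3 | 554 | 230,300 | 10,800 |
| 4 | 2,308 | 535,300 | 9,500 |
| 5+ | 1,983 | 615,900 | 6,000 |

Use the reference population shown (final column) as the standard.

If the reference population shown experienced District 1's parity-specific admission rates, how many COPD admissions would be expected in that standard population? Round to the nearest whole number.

156

Parity-specific rates per 10,000 for District 1: 14.96, 16.63, 25.60, 24.06, 43.12, 32.20.
Expected COPD admissions = Σ (standard pop × parity-specific rate ÷ 10,000)
= 14,000×14.96/10,000 + 12,300×16.63/10,000 + 10,900×25.60/10,000 + 10,800×24.06/10,000 + 9,500×43.12/10,000 + 6,000×32.20/10,000
= 20.94 + 20.45 + 27.91 + 25.98 + 40.96 + 19.32 = 155.56.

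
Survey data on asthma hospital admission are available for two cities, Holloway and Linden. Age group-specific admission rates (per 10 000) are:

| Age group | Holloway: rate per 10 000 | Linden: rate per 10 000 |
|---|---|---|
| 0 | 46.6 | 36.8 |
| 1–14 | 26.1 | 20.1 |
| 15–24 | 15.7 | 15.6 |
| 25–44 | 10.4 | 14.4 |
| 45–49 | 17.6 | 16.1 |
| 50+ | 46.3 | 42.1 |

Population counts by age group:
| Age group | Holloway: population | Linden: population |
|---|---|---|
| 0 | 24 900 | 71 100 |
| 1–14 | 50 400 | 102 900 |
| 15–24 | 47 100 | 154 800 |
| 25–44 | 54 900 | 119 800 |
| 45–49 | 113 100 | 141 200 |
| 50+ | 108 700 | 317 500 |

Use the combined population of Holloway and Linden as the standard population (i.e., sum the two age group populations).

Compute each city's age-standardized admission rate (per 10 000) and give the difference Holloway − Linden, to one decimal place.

Combined standard total = 1 306 400; weights = 0.0735, 0.1173, 0.1545, 0.1337, 0.1947, 0.3262.
Holloway: 0.0735×46.6 + 0.1173×26.1 + 0.1545×15.7 + 0.1337×10.4 + 0.1947×17.6 + 0.3262×46.3 = 28.8351 per 10 000.
Linden: 0.0735×36.8 + 0.1173×20.1 + 0.1545×15.6 + 0.1337×14.4 + 0.1947×16.1 + 0.3262×42.1 = 26.2681 per 10 000.
Difference = 28.8351 − 26.2681 = 2.5670.

2.6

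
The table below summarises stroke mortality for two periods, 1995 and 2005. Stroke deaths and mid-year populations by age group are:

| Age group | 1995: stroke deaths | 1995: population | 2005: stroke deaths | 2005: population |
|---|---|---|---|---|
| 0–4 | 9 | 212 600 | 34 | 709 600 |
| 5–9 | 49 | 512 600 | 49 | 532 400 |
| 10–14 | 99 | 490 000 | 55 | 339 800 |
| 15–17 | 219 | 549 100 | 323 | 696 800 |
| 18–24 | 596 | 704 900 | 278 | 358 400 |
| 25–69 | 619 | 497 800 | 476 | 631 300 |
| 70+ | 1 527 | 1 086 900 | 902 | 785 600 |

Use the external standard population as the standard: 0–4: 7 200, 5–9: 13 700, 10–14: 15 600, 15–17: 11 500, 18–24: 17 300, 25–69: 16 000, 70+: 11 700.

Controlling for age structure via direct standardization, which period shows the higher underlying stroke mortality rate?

1995

Age-specific rates per 100 000 for 1995: 4.23, 9.56, 20.20, 39.88, 84.55, 124.35, 140.49.
For 2005: 4.79, 9.20, 16.19, 46.35, 77.57, 75.40, 114.82.
Standard total = 93 000; weights = 0.0774, 0.1473, 0.1677, 0.1237, 0.1860, 0.1720, 0.1258.
1995: 0.0774×4.23 + 0.1473×9.56 + 0.1677×20.20 + 0.1237×39.88 + 0.1860×84.55 + 0.1720×124.35 + 0.1258×140.49 = 64.8529 per 100 000.
2005: 0.0774×4.79 + 0.1473×9.20 + 0.1677×16.19 + 0.1237×46.35 + 0.1860×77.57 + 0.1720×75.40 + 0.1258×114.82 = 52.0197 per 100 000.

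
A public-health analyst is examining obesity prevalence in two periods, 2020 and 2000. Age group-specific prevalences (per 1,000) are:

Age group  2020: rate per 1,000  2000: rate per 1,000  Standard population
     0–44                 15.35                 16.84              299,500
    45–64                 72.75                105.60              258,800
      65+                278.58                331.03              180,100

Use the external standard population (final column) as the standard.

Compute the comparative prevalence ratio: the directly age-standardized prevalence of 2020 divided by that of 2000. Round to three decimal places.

Standard total = 738,400; weights = 0.4056, 0.3505, 0.2439.
2020: 0.4056×15.35 + 0.3505×72.75 + 0.2439×278.58 = 99.6713 per 1,000.
2000: 0.4056×16.84 + 0.3505×105.60 + 0.2439×331.03 = 124.5820 per 1,000.
Ratio = 99.6713 ÷ 124.5820 = 0.80005.

0.800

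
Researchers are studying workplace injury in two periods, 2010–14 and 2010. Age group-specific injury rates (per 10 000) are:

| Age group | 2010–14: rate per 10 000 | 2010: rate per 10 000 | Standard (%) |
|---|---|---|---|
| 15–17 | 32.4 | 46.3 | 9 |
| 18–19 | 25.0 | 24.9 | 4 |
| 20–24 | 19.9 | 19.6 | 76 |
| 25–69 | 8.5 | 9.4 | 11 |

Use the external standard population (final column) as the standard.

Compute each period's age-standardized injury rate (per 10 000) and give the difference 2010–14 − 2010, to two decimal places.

-1.12

Standard weights: 0.09, 0.04, 0.76, 0.11.
2010–14: 0.0900×32.4 + 0.0400×25.0 + 0.7600×19.9 + 0.1100×8.5 = 19.9750 per 10 000.
2010: 0.0900×46.3 + 0.0400×24.9 + 0.7600×19.6 + 0.1100×9.4 = 21.0930 per 10 000.
Difference = 19.9750 − 21.0930 = -1.1180.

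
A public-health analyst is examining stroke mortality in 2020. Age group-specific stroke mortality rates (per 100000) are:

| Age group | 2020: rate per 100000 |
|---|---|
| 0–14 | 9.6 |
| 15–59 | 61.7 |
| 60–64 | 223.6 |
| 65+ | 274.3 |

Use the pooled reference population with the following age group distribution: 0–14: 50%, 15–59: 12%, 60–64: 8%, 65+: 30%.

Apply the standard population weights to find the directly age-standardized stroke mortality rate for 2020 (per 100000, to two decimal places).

112.38

Standard weights: 0.50, 0.12, 0.08, 0.30.
Standardized rate: 0.5000×9.6 + 0.1200×61.7 + 0.0800×223.6 + 0.3000×274.3 = 112.3820 per 100000.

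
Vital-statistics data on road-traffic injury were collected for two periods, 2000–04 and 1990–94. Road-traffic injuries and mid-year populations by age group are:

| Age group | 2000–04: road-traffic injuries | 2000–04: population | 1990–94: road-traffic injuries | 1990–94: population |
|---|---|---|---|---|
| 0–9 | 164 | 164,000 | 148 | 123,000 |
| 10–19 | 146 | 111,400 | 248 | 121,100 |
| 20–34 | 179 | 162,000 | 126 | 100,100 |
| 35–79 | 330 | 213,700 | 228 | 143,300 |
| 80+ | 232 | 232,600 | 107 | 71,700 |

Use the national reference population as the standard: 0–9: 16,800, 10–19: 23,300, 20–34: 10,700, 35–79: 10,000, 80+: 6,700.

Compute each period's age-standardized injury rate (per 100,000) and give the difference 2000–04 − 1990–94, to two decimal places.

Age-specific rates per 100,000 for 2000–04: 100.00, 131.06, 110.49, 154.42, 99.74.
For 1990–94: 120.33, 204.79, 125.87, 159.11, 149.23.
Standard total = 67,500; weights = 0.2489, 0.3452, 0.1585, 0.1481, 0.0993.
2000–04: 0.2489×100.00 + 0.3452×131.06 + 0.1585×110.49 + 0.1481×154.42 + 0.0993×99.74 = 120.4216 per 100,000.
1990–94: 0.2489×120.33 + 0.3452×204.79 + 0.1585×125.87 + 0.1481×159.11 + 0.0993×149.23 = 158.9754 per 100,000.
Difference = 120.4216 − 158.9754 = -38.5538.

-38.55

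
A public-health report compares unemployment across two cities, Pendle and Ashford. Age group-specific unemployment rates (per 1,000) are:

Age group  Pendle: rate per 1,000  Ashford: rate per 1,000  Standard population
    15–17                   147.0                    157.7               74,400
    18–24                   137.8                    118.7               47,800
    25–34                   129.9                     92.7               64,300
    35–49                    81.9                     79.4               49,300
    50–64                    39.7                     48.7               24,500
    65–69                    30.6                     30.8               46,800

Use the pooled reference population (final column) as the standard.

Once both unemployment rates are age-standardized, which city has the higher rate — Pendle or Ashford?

Pendle

Standard total = 307,100; weights = 0.2423, 0.1556, 0.2094, 0.1605, 0.0798, 0.1524.
Pendle: 0.2423×147.0 + 0.1556×137.8 + 0.2094×129.9 + 0.1605×81.9 + 0.0798×39.7 + 0.1524×30.6 = 105.2381 per 1,000.
Ashford: 0.2423×157.7 + 0.1556×118.7 + 0.2094×92.7 + 0.1605×79.4 + 0.0798×48.7 + 0.1524×30.8 = 97.4157 per 1,000.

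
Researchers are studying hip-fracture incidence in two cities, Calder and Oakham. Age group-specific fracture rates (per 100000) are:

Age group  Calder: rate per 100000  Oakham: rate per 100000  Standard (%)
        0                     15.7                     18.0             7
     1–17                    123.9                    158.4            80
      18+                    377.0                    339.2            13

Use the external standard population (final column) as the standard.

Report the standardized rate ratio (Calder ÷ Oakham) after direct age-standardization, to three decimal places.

0.867

Standard weights: 0.07, 0.80, 0.13.
Calder: 0.0700×15.7 + 0.8000×123.9 + 0.1300×377.0 = 149.2290 per 100000.
Oakham: 0.0700×18.0 + 0.8000×158.4 + 0.1300×339.2 = 172.0760 per 100000.
Ratio = 149.2290 ÷ 172.0760 = 0.86723.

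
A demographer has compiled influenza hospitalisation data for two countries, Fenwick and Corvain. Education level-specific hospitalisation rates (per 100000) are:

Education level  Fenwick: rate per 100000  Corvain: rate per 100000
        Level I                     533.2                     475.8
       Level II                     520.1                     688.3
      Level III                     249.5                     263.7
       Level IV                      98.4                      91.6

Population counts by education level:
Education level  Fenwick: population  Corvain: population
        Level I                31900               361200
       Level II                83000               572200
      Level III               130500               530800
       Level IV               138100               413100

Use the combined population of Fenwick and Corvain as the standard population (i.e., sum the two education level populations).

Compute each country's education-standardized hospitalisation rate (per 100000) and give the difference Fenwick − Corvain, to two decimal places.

-41.26

Combined standard total = 2260800; weights = 0.1739, 0.2898, 0.2925, 0.2438.
Fenwick: 0.1739×533.2 + 0.2898×520.1 + 0.2925×249.5 + 0.2438×98.4 = 340.4117 per 100000.
Corvain: 0.1739×475.8 + 0.2898×688.3 + 0.2925×263.7 + 0.2438×91.6 = 381.6728 per 100000.
Difference = 340.4117 − 381.6728 = -41.2611.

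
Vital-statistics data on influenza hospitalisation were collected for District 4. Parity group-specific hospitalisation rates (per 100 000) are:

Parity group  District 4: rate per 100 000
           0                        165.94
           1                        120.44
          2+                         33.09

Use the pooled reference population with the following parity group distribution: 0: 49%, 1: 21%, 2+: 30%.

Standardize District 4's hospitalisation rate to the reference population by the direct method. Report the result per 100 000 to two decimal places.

116.53

Standard weights: 0.49, 0.21, 0.30.
Standardized rate: 0.4900×165.94 + 0.2100×120.44 + 0.3000×33.09 = 116.5300 per 100 000.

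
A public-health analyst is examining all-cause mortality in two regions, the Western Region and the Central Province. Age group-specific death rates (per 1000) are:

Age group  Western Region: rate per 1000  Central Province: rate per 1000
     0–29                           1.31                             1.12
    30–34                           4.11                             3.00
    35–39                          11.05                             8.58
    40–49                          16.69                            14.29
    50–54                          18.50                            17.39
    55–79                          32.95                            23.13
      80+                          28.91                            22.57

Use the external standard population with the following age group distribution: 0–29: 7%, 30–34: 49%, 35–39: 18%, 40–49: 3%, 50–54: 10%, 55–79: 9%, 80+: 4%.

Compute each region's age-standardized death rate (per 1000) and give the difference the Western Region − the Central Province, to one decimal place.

2.3

Standard weights: 0.07, 0.49, 0.18, 0.03, 0.10, 0.09, 0.04.
The Western Region: 0.0700×1.31 + 0.4900×4.11 + 0.1800×11.05 + 0.0300×16.69 + 0.1000×18.50 + 0.0900×32.95 + 0.0400×28.91 = 10.5672 per 1000.
The Central Province: 0.0700×1.12 + 0.4900×3.00 + 0.1800×8.58 + 0.0300×14.29 + 0.1000×17.39 + 0.0900×23.13 + 0.0400×22.57 = 8.2450 per 1000.
Difference = 10.5672 − 8.2450 = 2.3222.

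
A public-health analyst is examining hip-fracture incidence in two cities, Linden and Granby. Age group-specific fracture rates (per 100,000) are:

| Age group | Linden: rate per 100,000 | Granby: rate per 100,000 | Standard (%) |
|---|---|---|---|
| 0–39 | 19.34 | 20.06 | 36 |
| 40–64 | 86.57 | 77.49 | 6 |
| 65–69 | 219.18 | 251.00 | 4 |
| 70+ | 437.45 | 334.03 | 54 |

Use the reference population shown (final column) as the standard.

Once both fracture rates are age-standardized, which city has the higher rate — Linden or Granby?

Standard weights: 0.36, 0.06, 0.04, 0.54.
Linden: 0.3600×19.34 + 0.0600×86.57 + 0.0400×219.18 + 0.5400×437.45 = 257.1468 per 100,000.
Granby: 0.3600×20.06 + 0.0600×77.49 + 0.0400×251.00 + 0.5400×334.03 = 202.2872 per 100,000.

Linden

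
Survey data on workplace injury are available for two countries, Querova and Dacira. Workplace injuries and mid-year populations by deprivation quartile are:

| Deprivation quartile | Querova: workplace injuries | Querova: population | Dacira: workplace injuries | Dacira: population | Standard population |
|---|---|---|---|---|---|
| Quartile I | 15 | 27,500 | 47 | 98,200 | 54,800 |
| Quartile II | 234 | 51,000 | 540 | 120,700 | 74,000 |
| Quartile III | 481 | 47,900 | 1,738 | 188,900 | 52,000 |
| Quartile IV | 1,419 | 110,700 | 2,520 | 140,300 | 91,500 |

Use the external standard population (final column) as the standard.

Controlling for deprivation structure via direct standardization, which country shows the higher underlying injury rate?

Dacira

Deprivation-specific rates per 10,000 for Querova: 5.45, 45.88, 100.42, 128.18.
For Dacira: 4.79, 44.74, 92.01, 179.62.
Standard total = 272,300; weights = 0.2012, 0.2718, 0.1910, 0.3360.
Querova: 0.2012×5.45 + 0.2718×45.88 + 0.1910×100.42 + 0.3360×128.18 = 75.8163 per 10,000.
Dacira: 0.2012×4.79 + 0.2718×44.74 + 0.1910×92.01 + 0.3360×179.62 = 91.0469 per 10,000.
The crude rates (90.64 vs 88.40) would put Querova higher, but that reflects its deprivation composition; once standardized to a common deprivation structure, Dacira has the higher underlying rate.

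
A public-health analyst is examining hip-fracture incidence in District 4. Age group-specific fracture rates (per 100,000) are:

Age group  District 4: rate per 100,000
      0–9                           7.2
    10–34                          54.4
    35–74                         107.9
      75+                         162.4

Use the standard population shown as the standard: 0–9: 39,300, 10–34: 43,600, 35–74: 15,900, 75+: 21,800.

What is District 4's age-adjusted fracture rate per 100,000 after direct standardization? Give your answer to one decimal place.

Standard total = 120,600; weights = 0.3259, 0.3615, 0.1318, 0.1808.
Standardized rate: 0.3259×7.2 + 0.3615×54.4 + 0.1318×107.9 + 0.1808×162.4 = 65.5948 per 100,000.

65.6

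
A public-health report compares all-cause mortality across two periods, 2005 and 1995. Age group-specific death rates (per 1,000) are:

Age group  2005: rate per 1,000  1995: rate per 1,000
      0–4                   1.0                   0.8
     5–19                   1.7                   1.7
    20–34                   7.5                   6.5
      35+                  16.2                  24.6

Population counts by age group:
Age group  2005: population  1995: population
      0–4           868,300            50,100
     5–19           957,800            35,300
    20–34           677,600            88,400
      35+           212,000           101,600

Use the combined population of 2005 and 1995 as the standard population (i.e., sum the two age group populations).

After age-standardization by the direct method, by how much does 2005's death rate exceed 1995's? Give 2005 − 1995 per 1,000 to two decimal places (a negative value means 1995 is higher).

-0.56

Combined standard total = 2,991,100; weights = 0.3070, 0.3320, 0.2561, 0.1048.
2005: 0.3070×1.0 + 0.3320×1.7 + 0.2561×7.5 + 0.1048×16.2 = 4.4907 per 1,000.
1995: 0.3070×0.8 + 0.3320×1.7 + 0.2561×6.5 + 0.1048×24.6 = 5.0538 per 1,000.
Difference = 4.4907 − 5.0538 = -0.5632.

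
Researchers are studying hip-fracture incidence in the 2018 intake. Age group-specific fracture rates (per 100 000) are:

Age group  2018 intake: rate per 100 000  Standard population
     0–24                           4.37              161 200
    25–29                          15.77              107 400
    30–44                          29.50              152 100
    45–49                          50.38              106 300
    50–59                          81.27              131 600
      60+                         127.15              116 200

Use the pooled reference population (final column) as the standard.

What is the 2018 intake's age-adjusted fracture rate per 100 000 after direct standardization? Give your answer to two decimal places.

Standard total = 774 800; weights = 0.2081, 0.1386, 0.1963, 0.1372, 0.1699, 0.1500.
Standardized rate: 0.2081×4.37 + 0.1386×15.77 + 0.1963×29.50 + 0.1372×50.38 + 0.1699×81.27 + 0.1500×127.15 = 48.6712 per 100 000.

48.67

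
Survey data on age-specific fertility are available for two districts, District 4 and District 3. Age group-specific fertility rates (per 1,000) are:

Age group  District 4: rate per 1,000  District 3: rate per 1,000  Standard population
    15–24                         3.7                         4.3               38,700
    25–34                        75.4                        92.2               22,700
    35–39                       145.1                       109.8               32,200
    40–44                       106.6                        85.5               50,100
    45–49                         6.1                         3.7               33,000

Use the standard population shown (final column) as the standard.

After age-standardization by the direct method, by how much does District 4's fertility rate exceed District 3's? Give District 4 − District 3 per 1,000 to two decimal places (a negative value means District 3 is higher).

Standard total = 176,700; weights = 0.2190, 0.1285, 0.1822, 0.2835, 0.1868.
District 4: 0.2190×3.7 + 0.1285×75.4 + 0.1822×145.1 + 0.2835×106.6 + 0.1868×6.1 = 68.3019 per 1,000.
District 3: 0.2190×4.3 + 0.1285×92.2 + 0.1822×109.8 + 0.2835×85.5 + 0.1868×3.7 = 57.7281 per 1,000.
Difference = 68.3019 − 57.7281 = 10.5738.

10.57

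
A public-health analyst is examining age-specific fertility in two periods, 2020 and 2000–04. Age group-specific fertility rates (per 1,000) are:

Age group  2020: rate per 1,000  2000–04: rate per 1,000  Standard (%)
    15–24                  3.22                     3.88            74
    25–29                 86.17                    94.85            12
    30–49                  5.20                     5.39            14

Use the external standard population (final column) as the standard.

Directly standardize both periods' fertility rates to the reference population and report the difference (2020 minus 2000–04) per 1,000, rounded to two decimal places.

-1.56

Standard weights: 0.74, 0.12, 0.14.
2020: 0.7400×3.22 + 0.1200×86.17 + 0.1400×5.20 = 13.4512 per 1,000.
2000–04: 0.7400×3.88 + 0.1200×94.85 + 0.1400×5.39 = 15.0078 per 1,000.
Difference = 13.4512 − 15.0078 = -1.5566.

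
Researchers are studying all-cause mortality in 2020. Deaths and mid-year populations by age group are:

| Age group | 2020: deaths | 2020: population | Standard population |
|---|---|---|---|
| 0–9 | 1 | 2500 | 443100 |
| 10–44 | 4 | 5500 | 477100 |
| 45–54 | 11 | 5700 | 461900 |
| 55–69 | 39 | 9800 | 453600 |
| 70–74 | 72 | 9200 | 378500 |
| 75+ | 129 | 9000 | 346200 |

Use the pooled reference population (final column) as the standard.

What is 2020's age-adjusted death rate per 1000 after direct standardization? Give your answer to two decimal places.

Age-specific rates per 1000 for 2020: 0.400, 0.727, 1.930, 3.980, 7.826, 14.333.
Standard total = 2560400; weights = 0.1731, 0.1863, 0.1804, 0.1772, 0.1478, 0.1352.
Standardized rate: 0.1731×0.400 + 0.1863×0.727 + 0.1804×1.930 + 0.1772×3.980 + 0.1478×7.826 + 0.1352×14.333 = 4.3529 per 1000.

4.35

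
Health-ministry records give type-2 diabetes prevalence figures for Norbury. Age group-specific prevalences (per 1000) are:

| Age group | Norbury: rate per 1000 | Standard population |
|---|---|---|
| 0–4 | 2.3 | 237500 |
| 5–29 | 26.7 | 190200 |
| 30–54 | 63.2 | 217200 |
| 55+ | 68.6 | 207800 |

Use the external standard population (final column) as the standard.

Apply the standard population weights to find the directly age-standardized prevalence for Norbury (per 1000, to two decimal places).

39.41

Standard total = 852700; weights = 0.2785, 0.2231, 0.2547, 0.2437.
Standardized rate: 0.2785×2.3 + 0.2231×26.7 + 0.2547×63.2 + 0.2437×68.6 = 39.4121 per 1000.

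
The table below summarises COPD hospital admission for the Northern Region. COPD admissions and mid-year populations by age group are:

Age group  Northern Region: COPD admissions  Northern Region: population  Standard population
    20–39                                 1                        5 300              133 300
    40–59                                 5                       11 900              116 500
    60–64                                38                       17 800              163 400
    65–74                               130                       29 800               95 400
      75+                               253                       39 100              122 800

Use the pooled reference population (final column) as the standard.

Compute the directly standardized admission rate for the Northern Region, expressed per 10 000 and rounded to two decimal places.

25.87

Age-specific rates per 10 000 for the Northern Region: 1.89, 4.20, 21.35, 43.62, 64.71.
Standard total = 631 400; weights = 0.2111, 0.1845, 0.2588, 0.1511, 0.1945.
Standardized rate: 0.2111×1.89 + 0.1845×4.20 + 0.2588×21.35 + 0.1511×43.62 + 0.1945×64.71 = 25.8742 per 10 000.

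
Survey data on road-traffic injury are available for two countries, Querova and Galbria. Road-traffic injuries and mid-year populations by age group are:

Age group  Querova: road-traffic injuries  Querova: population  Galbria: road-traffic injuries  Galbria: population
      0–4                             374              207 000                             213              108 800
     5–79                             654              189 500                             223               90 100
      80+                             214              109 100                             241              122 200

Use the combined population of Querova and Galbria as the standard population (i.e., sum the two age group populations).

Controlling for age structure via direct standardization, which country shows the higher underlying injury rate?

Age-specific rates per 100 000 for Querova: 180.68, 345.12, 196.15.
For Galbria: 195.77, 247.50, 197.22.
Combined standard total = 826 700; weights = 0.3820, 0.3382, 0.2798.
Querova: 0.3820×180.68 + 0.3382×345.12 + 0.2798×196.15 = 240.6222 per 100 000.
Galbria: 0.3820×195.77 + 0.3382×247.50 + 0.2798×197.22 = 213.6725 per 100 000.

Querova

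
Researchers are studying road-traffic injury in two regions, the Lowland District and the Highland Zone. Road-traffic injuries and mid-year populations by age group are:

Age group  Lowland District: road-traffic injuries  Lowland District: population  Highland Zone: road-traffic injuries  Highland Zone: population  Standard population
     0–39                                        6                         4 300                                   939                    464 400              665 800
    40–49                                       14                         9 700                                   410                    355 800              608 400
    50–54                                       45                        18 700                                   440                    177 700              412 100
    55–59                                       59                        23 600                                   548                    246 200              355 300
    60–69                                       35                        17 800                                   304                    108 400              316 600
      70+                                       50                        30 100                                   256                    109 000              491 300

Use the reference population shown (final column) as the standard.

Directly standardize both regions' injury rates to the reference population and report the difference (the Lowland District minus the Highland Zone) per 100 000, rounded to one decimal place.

Age-specific rates per 100 000 for the Lowland District: 139.53, 144.33, 240.64, 250.00, 196.63, 166.11.
For the Highland Zone: 202.20, 115.23, 247.61, 222.58, 280.44, 234.86.
Standard total = 2 849 500; weights = 0.2337, 0.2135, 0.1446, 0.1247, 0.1111, 0.1724.
The Lowland District: 0.2337×139.53 + 0.2135×144.33 + 0.1446×240.64 + 0.1247×250.00 + 0.1111×196.63 + 0.1724×166.11 = 179.8807 per 100 000.
The Highland Zone: 0.2337×202.20 + 0.2135×115.23 + 0.1446×247.61 + 0.1247×222.58 + 0.1111×280.44 + 0.1724×234.86 = 207.0643 per 100 000.
Difference = 179.8807 − 207.0643 = -27.1835.

-27.2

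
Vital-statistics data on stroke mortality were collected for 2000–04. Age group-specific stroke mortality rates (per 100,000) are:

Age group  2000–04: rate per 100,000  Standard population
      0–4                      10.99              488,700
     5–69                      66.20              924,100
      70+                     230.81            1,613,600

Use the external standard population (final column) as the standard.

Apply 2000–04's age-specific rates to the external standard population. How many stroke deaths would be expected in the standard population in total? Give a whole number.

Expected stroke deaths = Σ (standard pop × age-specific rate ÷ 100,000)
= 488,700×10.99/100,000 + 924,100×66.20/100,000 + 1,613,600×230.81/100,000
= 53.71 + 611.75 + 3724.35 = 4389.81.

4390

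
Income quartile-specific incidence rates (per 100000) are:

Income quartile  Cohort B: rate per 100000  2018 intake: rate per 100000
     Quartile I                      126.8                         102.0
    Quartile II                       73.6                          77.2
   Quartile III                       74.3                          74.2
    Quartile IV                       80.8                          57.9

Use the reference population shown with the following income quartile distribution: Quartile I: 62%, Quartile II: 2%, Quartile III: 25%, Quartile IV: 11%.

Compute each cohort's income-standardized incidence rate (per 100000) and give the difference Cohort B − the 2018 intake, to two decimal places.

17.85

Standard weights: 0.62, 0.02, 0.25, 0.11.
Cohort B: 0.6200×126.8 + 0.0200×73.6 + 0.2500×74.3 + 0.1100×80.8 = 107.5510 per 100000.
The 2018 intake: 0.6200×102.0 + 0.0200×77.2 + 0.2500×74.2 + 0.1100×57.9 = 89.7030 per 100000.
Difference = 107.5510 − 89.7030 = 17.8480.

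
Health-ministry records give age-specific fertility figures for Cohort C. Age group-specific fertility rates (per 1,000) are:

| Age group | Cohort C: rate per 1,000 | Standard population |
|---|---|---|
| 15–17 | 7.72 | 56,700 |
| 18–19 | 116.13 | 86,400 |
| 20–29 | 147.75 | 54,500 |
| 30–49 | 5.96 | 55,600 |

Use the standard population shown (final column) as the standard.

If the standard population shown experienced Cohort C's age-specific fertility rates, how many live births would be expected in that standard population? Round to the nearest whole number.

18855

Expected live births = Σ (standard pop × age-specific rate ÷ 1,000)
= 56,700×7.72/1,000 + 86,400×116.13/1,000 + 54,500×147.75/1,000 + 55,600×5.96/1,000
= 437.72 + 10033.63 + 8052.38 + 331.38 = 18855.11.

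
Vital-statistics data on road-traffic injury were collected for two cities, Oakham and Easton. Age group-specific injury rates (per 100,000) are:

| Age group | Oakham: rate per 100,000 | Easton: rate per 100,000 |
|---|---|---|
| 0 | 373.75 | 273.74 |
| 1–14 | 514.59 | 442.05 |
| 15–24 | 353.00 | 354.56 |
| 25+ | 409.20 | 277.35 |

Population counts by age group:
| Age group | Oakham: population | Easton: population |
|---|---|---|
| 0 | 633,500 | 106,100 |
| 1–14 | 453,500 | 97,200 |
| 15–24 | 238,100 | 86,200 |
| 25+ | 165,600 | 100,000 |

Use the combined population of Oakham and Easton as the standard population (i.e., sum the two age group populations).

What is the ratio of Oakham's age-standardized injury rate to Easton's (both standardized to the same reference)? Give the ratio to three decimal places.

1.234

Combined standard total = 1,880,200; weights = 0.3934, 0.2929, 0.1725, 0.1413.
Oakham: 0.3934×373.75 + 0.2929×514.59 + 0.1725×353.00 + 0.1413×409.20 = 416.4300 per 100,000.
Easton: 0.3934×273.74 + 0.2929×442.05 + 0.1725×354.56 + 0.1413×277.35 = 337.4870 per 100,000.
Ratio = 416.4300 ÷ 337.4870 = 1.23391.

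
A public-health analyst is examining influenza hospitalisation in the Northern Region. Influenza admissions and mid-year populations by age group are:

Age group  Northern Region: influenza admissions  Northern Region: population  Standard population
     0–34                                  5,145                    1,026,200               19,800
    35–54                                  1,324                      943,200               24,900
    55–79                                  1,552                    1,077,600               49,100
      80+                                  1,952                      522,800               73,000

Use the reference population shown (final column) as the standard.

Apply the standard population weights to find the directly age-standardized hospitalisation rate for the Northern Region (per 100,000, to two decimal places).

286.27

Age-specific rates per 100,000 for the Northern Region: 501.36, 140.37, 144.02, 373.37.
Standard total = 166,800; weights = 0.1187, 0.1493, 0.2944, 0.4376.
Standardized rate: 0.1187×501.36 + 0.1493×140.37 + 0.2944×144.02 + 0.4376×373.37 = 286.2721 per 100,000.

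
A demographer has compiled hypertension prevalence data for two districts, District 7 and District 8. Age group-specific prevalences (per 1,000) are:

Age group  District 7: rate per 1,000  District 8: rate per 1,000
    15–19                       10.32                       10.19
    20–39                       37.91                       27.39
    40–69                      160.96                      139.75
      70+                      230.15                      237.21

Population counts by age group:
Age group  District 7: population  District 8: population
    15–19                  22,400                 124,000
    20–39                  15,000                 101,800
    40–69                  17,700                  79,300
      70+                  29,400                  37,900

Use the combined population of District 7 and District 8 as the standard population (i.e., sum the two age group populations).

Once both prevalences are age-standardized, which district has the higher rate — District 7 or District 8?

District 7

Combined standard total = 427,500; weights = 0.3425, 0.2732, 0.2269, 0.1574.
District 7: 0.3425×10.32 + 0.2732×37.91 + 0.2269×160.96 + 0.1574×230.15 = 86.6455 per 1,000.
District 8: 0.3425×10.19 + 0.2732×27.39 + 0.2269×139.75 + 0.1574×237.21 = 80.0256 per 1,000.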